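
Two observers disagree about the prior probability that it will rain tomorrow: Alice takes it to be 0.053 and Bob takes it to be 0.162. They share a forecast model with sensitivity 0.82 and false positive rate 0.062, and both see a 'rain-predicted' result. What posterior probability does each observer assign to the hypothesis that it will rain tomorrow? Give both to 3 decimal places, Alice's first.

Alice: 0.425; Bob: 0.719

P('+'|H) = 0.82, P('+'|¬H) = 0.062.
Alice: numerator 0.82·0.053 = 0.043460; evidence = 0.043460+0.062·0.947 = 0.10217; posterior = 0.425.
Bob: numerator 0.82·0.162 = 0.13284; evidence = 0.13284+0.062·0.838 = 0.18480; posterior = 0.719.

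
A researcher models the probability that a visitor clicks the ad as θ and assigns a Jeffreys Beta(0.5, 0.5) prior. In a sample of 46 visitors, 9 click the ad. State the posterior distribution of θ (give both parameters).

Posterior: Beta(9.5, 37.5)

Observing 9 successes and 37 failures updates Beta(0.5, 0.5) by adding the success and failure counts to the two shape parameters: α = 0.5+9 = 9.5, β = 0.5+37 = 37.5.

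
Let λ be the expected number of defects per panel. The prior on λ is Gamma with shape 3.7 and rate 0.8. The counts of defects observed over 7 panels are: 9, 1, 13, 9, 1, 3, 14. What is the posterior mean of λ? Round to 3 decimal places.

Total count ∑xᵢ = 50 over n = 7 panels.
Gamma is conjugate to the Poisson likelihood: posterior is Gamma(shape = 3.7+50 = 53.7, rate = 0.8+7 = 7.8).
E[λ | data] = 53.7/7.8 = 6.885.

Posterior mean ≈ 6.885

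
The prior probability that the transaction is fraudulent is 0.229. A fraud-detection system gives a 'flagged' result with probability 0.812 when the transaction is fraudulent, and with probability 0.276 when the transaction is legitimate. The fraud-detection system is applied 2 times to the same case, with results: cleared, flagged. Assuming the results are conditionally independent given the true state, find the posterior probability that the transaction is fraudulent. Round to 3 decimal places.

Let H be the event that the transaction is fraudulent; start with P(H) = 0.229. P('flagged'|H) = 0.812, P('flagged'|¬H) = 0.276.
Update on result 1 ('cleared'): P(H) ← 0.188·0.2290 / (0.188·0.2290 + 0.724·0.7710) = 0.043052/0.60126 = 0.0716.
Update on result 2 ('flagged'): P(H) ← 0.812·0.0716 / (0.812·0.0716 + 0.276·0.9284) = 0.058142/0.31438 = 0.1849.

Posterior P(H) ≈ 0.185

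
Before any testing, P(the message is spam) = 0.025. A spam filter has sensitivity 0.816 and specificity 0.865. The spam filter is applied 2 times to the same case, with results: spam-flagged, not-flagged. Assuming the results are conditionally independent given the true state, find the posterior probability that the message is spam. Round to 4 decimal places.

Posterior P(H) ≈ 0.0319

With H the event that the message is spam, the joint likelihood of the observed sequence is P(data|H) = 0.816·0.184 = 0.15014 and P(data|¬H) = 0.135·0.865 = 0.11678.
Bayes: P(H|data) = 0.025·0.15014 / (0.025·0.15014 + 0.975·0.11678) = 0.0037536/0.11761 = 0.0319.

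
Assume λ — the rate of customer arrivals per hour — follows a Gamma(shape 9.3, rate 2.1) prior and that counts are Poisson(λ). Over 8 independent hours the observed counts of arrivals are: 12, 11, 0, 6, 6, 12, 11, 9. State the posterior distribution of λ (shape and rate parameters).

The Poisson likelihood adds the total count to the shape and the number of exposure periods to the rate. Here ∑xᵢ = 67 and n = 8, so shape 9.3→76.3 and rate 2.1→10.1.

Posterior: Gamma(shape=76.3, rate=10.1)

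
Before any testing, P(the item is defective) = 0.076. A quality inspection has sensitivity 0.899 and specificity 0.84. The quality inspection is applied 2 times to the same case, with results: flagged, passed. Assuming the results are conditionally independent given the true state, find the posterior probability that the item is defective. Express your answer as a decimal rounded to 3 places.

With H the event that the item is defective, the joint likelihood of the observed sequence is P(data|H) = 0.899·0.101 = 0.090799 and P(data|¬H) = 0.16·0.84 = 0.13440.
Bayes: P(H|data) = 0.076·0.090799 / (0.076·0.090799 + 0.924·0.13440) = 0.0069007/0.13109 = 0.0526.

Posterior P(H) ≈ 0.053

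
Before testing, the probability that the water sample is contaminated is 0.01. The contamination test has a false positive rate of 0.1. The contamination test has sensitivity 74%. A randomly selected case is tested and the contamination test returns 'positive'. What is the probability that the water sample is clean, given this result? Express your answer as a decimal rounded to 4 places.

Write H for 'the water sample is contaminated'. Prior odds H:¬H = 0.01/0.99 = 0.010101. For the 'positive' outcome, the likelihood ratio is 0.74/0.1 = 7.4000.
Posterior odds = 0.010101 × 7.4000 = 0.074747, so P(H|E) = 0.074747/(1+0.074747) = 0.0695. Then P(¬H|E) = 1 − 0.0695 = 0.9305.

P(¬H | E) ≈ 0.9305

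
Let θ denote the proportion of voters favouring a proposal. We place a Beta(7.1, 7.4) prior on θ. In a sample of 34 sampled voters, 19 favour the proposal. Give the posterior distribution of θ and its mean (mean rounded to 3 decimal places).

Posterior: Beta(26.1, 22.4); mean ≈ 0.538

The binomial likelihood is conjugate to the Beta prior: with 19 successes and 15 failures, the posterior is Beta(7.1+19, 7.4+15) = Beta(26.1, 22.4).
E[θ | data] = 26.1/(26.1+22.4) = 0.538.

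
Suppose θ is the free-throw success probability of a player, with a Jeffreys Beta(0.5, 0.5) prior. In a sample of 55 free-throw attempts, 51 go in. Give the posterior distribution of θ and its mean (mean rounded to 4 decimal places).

Posterior: Beta(51.5, 4.5); mean ≈ 0.9196

The binomial likelihood is conjugate to the Beta prior: with 51 successes and 4 failures, the posterior is Beta(0.5+51, 0.5+4) = Beta(51.5, 4.5).
E[θ | data] = 51.5/(51.5+4.5) = 0.9196.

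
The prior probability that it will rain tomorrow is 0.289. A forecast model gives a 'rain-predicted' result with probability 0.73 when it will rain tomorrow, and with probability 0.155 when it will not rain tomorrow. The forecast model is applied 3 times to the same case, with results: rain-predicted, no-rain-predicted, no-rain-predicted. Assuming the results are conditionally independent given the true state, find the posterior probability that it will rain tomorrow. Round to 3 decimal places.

Posterior P(H) ≈ 0.163

Let H be the event that it will rain tomorrow; start with P(H) = 0.289. P('rain-predicted'|H) = 0.73, P('rain-predicted'|¬H) = 0.155.
Update on result 1 ('rain-predicted'): P(H) ← 0.73·0.2890 / (0.73·0.2890 + 0.155·0.7110) = 0.21097/0.32117 = 0.6569.
Update on result 2 ('no-rain-predicted'): P(H) ← 0.27·0.6569 / (0.27·0.6569 + 0.845·0.3431) = 0.17735/0.46730 = 0.3795.
Update on result 3 ('no-rain-predicted'): P(H) ← 0.27·0.3795 / (0.27·0.3795 + 0.845·0.6205) = 0.10247/0.62677 = 0.1635.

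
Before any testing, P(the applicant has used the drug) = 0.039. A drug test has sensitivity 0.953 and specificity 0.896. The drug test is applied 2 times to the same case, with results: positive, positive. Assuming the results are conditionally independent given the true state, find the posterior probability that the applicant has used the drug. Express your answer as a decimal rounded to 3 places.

Posterior P(H) ≈ 0.773

With H the event that the applicant has used the drug, the joint likelihood of the observed sequence is P(data|H) = 0.953·0.953 = 0.90821 and P(data|¬H) = 0.104·0.104 = 0.010816.
Bayes: P(H|data) = 0.039·0.90821 / (0.039·0.90821 + 0.961·0.010816) = 0.035420/0.045814 = 0.7731.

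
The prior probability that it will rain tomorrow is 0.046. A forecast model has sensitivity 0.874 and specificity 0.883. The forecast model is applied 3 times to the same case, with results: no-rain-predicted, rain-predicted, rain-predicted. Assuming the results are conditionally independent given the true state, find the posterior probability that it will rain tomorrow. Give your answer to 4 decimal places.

Posterior P(H) ≈ 0.2774

Let H be the event that it will rain tomorrow; start with P(H) = 0.046. P('rain-predicted'|H) = 0.874, P('rain-predicted'|¬H) = 0.117.
Update on result 1 ('no-rain-predicted'): P(H) ← 0.126·0.0460 / (0.126·0.0460 + 0.883·0.9540) = 0.0057960/0.84818 = 0.0068.
Update on result 2 ('rain-predicted'): P(H) ← 0.874·0.0068 / (0.874·0.0068 + 0.117·0.9932) = 0.0059725/0.12217 = 0.0489.
Update on result 3 ('rain-predicted'): P(H) ← 0.874·0.0489 / (0.874·0.0489 + 0.117·0.9511) = 0.042726/0.15401 = 0.2774.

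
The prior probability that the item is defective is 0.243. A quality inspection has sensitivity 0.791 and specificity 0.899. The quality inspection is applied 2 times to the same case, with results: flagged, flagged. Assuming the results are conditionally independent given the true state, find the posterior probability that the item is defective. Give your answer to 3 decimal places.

Posterior P(H) ≈ 0.952

With H the event that the item is defective, the joint likelihood of the observed sequence is P(data|H) = 0.791·0.791 = 0.62568 and P(data|¬H) = 0.101·0.101 = 0.010201.
Bayes: P(H|data) = 0.243·0.62568 / (0.243·0.62568 + 0.757·0.010201) = 0.15204/0.15976 = 0.9517.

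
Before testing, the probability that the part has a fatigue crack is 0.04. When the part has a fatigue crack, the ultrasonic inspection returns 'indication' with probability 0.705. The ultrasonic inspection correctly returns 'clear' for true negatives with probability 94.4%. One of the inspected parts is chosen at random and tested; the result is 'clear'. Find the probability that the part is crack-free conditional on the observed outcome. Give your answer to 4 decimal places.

Let H be the event that the part has a fatigue crack. P(H) = 0.04, so P(¬H) = 0.96. With E the 'clear' result, P(E|H) = 0.295 and P(E|¬H) = 0.944.
P(E) = 0.295·0.04 + 0.944·0.96 = 0.011800 + 0.90624 = 0.91804.
By Bayes' theorem, P(H|E) = 0.011800 / 0.91804 = 0.0129. Hence P(¬H|E) = 1 − 0.0129 = 0.9871.

P(¬H | E) ≈ 0.9871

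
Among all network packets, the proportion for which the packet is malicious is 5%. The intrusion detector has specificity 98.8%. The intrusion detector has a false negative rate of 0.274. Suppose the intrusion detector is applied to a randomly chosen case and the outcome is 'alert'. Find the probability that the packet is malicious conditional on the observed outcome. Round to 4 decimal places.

P(H | E) ≈ 0.7610

Write H for 'the packet is malicious'. Prior odds H:¬H = 0.05/0.95 = 0.052632. For the 'alert' outcome, the likelihood ratio is 0.726/0.012 = 60.500.
Posterior odds = 0.052632 × 60.500 = 3.1842, so P(H|E) = 3.1842/(1+3.1842) = 0.7610.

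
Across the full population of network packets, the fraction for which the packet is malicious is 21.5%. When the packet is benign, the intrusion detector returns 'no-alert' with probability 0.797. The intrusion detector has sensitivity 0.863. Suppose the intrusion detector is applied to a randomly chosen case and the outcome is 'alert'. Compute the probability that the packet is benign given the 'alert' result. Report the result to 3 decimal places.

P(¬H | E) ≈ 0.462

Let H be the event that the packet is malicious. P(H) = 0.215, so P(¬H) = 0.785. With E the 'alert' result, P(E|H) = 0.863 and P(E|¬H) = 0.203.
P(E) = 0.863·0.215 + 0.203·0.785 = 0.18554 + 0.15936 = 0.34490.
By Bayes' theorem, P(H|E) = 0.18554 / 0.34490 = 0.538. Hence P(¬H|E) = 1 − 0.538 = 0.462.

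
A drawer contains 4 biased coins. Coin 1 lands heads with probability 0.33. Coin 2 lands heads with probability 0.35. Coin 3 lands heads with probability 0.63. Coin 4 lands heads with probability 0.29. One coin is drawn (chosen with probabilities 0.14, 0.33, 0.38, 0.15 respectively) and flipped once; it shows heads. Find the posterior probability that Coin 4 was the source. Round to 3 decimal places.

Posterior probability ≈ 0.098

Tabulate prior·likelihood by source: [1] prior 0.14, lik 0.33, product 0.04620; [2] prior 0.33, lik 0.35, product 0.1155; [3] prior 0.38, lik 0.63, product 0.2394; [4] prior 0.15, lik 0.29, product 0.04350.
Normalizing constant = 0.44460; the posterior for Coin 4 is its product over the sum, 0.04350/0.44460 = 0.098.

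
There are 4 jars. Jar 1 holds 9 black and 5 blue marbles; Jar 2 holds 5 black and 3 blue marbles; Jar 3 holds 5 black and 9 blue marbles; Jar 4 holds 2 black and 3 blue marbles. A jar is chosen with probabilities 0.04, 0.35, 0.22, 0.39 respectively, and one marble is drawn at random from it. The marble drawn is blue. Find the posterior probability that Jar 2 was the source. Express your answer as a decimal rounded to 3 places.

Posterior probability ≈ 0.252

P(blue|Jar 1) = 0.3571; P(blue|Jar 2) = 0.375; P(blue|Jar 3) = 0.6429; P(blue|Jar 4) = 0.6.
Prior × likelihood for each source: 0.04·0.3571=0.01429, 0.35·0.375=0.1312, 0.22·0.6429=0.1414, 0.39·0.6=0.2340. Summing gives P(blue) = 0.52096.
P(Jar 2 | blue) = 0.1312 / 0.52096 = 0.252.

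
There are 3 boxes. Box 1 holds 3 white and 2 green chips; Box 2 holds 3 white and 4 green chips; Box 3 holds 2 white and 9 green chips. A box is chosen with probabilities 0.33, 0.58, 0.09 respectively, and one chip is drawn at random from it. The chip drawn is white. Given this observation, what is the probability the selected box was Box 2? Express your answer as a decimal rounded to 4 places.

P(white|Box 1) = 0.6; P(white|Box 2) = 0.4286; P(white|Box 3) = 0.1818.
Prior × likelihood for each source: 0.33·0.6=0.1980, 0.58·0.4286=0.2486, 0.09·0.1818=0.01636. Summing gives P(white) = 0.46294.
P(Box 2 | white) = 0.2486 / 0.46294 = 0.5369.

Posterior probability ≈ 0.5369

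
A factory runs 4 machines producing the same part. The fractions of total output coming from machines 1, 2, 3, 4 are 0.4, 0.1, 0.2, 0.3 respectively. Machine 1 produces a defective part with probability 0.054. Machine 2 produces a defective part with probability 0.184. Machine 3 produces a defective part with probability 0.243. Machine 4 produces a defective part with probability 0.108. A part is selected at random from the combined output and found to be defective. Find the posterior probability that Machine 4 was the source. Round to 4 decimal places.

P(defective|M1) = 0.054; P(defective|M2) = 0.184; P(defective|M3) = 0.243; P(defective|M4) = 0.108.
Prior × likelihood for each source: 0.4·0.054=0.02160, 0.1·0.184=0.01840, 0.2·0.243=0.04860, 0.3·0.108=0.03240. Summing gives P(defective) = 0.12100.
P(Machine 4 | defective) = 0.03240 / 0.12100 = 0.2678.

Posterior probability ≈ 0.2678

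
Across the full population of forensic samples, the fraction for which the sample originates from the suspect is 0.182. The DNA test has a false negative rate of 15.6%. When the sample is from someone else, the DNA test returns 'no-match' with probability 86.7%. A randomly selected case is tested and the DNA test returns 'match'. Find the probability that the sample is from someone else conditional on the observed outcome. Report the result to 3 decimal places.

Let H be the event that the sample originates from the suspect. P(H) = 0.182, so P(¬H) = 0.818. With E the 'match' result, P(E|H) = 0.844 and P(E|¬H) = 0.133.
P(E) = 0.844·0.182 + 0.133·0.818 = 0.15361 + 0.10879 = 0.26240.
By Bayes' theorem, P(H|E) = 0.15361 / 0.26240 = 0.585. Hence P(¬H|E) = 1 − 0.585 = 0.415.

P(¬H | E) ≈ 0.415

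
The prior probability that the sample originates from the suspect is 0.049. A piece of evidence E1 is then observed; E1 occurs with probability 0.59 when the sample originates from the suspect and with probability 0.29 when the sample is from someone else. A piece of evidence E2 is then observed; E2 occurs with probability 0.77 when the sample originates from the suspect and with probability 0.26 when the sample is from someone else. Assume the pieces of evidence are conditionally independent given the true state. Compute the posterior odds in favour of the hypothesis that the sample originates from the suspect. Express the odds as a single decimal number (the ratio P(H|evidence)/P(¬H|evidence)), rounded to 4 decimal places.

Posterior odds ≈ 0.3104

Prior odds = 0.049/(1−0.049) = 0.051525. In log-odds, ln(0.051525) = -2.9657.
Add log likelihood ratios: ln(2.0345) + ln(2.9615) = 1.7960.
Posterior log-odds = -1.1697, so posterior odds = exp(-1.1697) = 0.31045.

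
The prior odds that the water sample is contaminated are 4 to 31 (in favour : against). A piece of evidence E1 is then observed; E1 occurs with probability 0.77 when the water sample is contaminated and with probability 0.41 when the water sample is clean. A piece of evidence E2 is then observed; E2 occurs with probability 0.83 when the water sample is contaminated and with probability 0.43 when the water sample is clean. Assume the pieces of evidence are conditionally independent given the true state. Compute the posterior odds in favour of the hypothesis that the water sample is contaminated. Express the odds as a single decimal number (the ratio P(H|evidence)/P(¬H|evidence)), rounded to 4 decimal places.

Posterior odds ≈ 0.4678

Prior odds = 4/31 = 0.12903.
Likelihood ratio for E1 = 0.77/0.41 = 1.8780.
Likelihood ratio for E2 = 0.83/0.43 = 1.9302.
Posterior odds = prior odds × LR₁ × LR₂ = 0.46775.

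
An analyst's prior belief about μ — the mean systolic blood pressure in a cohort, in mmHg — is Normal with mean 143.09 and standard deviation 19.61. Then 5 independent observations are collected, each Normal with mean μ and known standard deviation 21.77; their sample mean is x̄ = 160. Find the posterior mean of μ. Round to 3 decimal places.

Prior precision 1/τ₀² = 1/19.61² = 0.00260043; data precision n/σ² = 5/21.77² = 0.0105500.
Posterior precision = 0.00260043 + 0.0105500 = 0.0131504.
Posterior mean = (0.00260043·143.09 + 0.0105500·160) / 0.0131504 = 156.656.

Posterior mean ≈ 156.656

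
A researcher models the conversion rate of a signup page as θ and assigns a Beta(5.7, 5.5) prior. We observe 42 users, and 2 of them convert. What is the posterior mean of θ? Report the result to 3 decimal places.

Posterior mean ≈ 0.145

Observing 2 successes and 40 failures updates Beta(5.7, 5.5) by adding the success and failure counts to the two shape parameters: α = 5.7+2 = 7.7, β = 5.5+40 = 45.5.
E[θ | data] = 7.7/(7.7+45.5) = 0.145.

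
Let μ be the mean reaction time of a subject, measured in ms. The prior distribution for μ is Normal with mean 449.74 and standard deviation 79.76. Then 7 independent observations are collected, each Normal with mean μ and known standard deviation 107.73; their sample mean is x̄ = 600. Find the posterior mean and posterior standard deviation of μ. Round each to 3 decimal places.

Prior precision 1/τ₀² = 1/79.76² = 0.00015719; data precision n/σ² = 7/107.73² = 0.00060315.
Posterior precision = 0.00015719 + 0.00060315 = 0.00076034, giving posterior SD = 1/√0.00076034 = 36.266.
Posterior mean = (0.00015719·449.74 + 0.00060315·600) / 0.00076034 = 568.935.

Posterior mean ≈ 568.935; posterior SD ≈ 36.266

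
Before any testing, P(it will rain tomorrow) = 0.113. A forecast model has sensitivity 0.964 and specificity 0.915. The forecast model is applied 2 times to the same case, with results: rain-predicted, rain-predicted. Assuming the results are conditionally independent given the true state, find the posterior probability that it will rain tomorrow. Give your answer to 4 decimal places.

Posterior P(H) ≈ 0.9425

With H the event that it will rain tomorrow, the joint likelihood of the observed sequence is P(data|H) = 0.964·0.964 = 0.92930 and P(data|¬H) = 0.085·0.085 = 0.0072250.
Bayes: P(H|data) = 0.113·0.92930 / (0.113·0.92930 + 0.887·0.0072250) = 0.10501/0.11142 = 0.9425.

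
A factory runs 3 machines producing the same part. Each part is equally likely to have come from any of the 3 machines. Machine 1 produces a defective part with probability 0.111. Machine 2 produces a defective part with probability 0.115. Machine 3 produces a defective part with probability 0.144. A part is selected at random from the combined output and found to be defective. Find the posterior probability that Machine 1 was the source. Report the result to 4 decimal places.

Posterior probability ≈ 0.3000

Tabulate prior·likelihood by source: [1] prior 0.333333, lik 0.111, product 0.03700; [2] prior 0.333333, lik 0.115, product 0.03833; [3] prior 0.333333, lik 0.144, product 0.04800.
Normalizing constant = 0.12333; the posterior for Machine 1 is its product over the sum, 0.03700/0.12333 = 0.3000.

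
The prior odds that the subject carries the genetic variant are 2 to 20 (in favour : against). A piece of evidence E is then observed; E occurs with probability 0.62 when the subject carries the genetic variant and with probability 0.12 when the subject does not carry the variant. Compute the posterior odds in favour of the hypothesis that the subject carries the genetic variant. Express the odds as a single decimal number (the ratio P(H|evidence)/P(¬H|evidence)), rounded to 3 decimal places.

Prior odds = 2/20 = 0.10000. In log-odds, ln(0.10000) = -2.3026.
Add log likelihood ratio: ln(5.1667) = 1.6422.
Posterior log-odds = -0.66036, so posterior odds = exp(-0.66036) = 0.51667.

Posterior odds ≈ 0.517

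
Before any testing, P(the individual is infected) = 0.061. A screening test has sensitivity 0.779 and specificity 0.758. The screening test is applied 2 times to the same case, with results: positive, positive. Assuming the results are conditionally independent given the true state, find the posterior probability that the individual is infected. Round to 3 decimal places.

Posterior P(H) ≈ 0.402

With H the event that the individual is infected, the joint likelihood of the observed sequence is P(data|H) = 0.779·0.779 = 0.60684 and P(data|¬H) = 0.242·0.242 = 0.058564.
Bayes: P(H|data) = 0.061·0.60684 / (0.061·0.60684 + 0.939·0.058564) = 0.037017/0.092009 = 0.4023.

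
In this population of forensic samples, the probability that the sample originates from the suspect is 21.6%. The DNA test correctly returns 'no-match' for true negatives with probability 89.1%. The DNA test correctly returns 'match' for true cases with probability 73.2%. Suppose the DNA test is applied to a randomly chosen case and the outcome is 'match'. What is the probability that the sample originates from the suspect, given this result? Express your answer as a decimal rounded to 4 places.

Let H be the event that the sample originates from the suspect. P(H) = 0.216, so P(¬H) = 0.784. With E the 'match' result, P(E|H) = 0.732 and P(E|¬H) = 0.109.
P(E) = 0.732·0.216 + 0.109·0.784 = 0.15811 + 0.085456 = 0.24357.
By Bayes' theorem, P(H|E) = 0.15811 / 0.24357 = 0.6491.

P(H | E) ≈ 0.6491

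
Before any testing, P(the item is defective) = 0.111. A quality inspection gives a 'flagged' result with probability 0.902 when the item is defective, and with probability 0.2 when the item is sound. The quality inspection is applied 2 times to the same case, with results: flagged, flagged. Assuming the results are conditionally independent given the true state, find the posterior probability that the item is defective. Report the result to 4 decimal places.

Let H be the event that the item is defective; start with P(H) = 0.111. P('flagged'|H) = 0.902, P('flagged'|¬H) = 0.2.
Update on result 1 ('flagged'): P(H) ← 0.902·0.1110 / (0.902·0.1110 + 0.2·0.8890) = 0.10012/0.27792 = 0.3603.
Update on result 2 ('flagged'): P(H) ← 0.902·0.3603 / (0.902·0.3603 + 0.2·0.6397) = 0.32495/0.45290 = 0.7175.

Posterior P(H) ≈ 0.7175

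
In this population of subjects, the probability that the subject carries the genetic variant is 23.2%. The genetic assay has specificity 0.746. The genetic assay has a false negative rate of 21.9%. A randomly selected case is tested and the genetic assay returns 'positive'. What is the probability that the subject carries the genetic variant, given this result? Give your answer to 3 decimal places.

Write H for 'the subject carries the genetic variant'. Prior odds H:¬H = 0.232/0.768 = 0.30208. For the 'positive' outcome, the likelihood ratio is 0.781/0.254 = 3.0748.
Posterior odds = 0.30208 × 3.0748 = 0.92885, so P(H|E) = 0.92885/(1+0.92885) = 0.482.

P(H | E) ≈ 0.482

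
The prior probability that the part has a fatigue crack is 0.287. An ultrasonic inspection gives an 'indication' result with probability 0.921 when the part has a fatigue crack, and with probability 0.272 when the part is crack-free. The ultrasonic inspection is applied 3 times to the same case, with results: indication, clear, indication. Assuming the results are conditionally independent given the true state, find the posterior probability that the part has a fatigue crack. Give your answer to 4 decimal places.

Let H be the event that the part has a fatigue crack; start with P(H) = 0.287. P('indication'|H) = 0.921, P('indication'|¬H) = 0.272.
Update on result 1 ('indication'): P(H) ← 0.921·0.2870 / (0.921·0.2870 + 0.272·0.7130) = 0.26433/0.45826 = 0.5768.
Update on result 2 ('clear'): P(H) ← 0.079·0.5768 / (0.079·0.5768 + 0.728·0.4232) = 0.045567/0.35366 = 0.1288.
Update on result 3 ('indication'): P(H) ← 0.921·0.1288 / (0.921·0.1288 + 0.272·0.8712) = 0.11867/0.35562 = 0.3337.

Posterior P(H) ≈ 0.3337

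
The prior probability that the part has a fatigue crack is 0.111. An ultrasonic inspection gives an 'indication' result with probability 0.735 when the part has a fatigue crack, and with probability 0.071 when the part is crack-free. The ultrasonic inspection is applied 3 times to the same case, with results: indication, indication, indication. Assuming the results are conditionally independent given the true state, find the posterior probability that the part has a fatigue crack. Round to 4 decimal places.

Posterior P(H) ≈ 0.9928

With H the event that the part has a fatigue crack, the joint likelihood of the observed sequence is P(data|H) = 0.735·0.735·0.735 = 0.39707 and P(data|¬H) = 0.071·0.071·0.071 = 0.00035791.
Bayes: P(H|data) = 0.111·0.39707 / (0.111·0.39707 + 0.889·0.00035791) = 0.044074/0.044392 = 0.9928.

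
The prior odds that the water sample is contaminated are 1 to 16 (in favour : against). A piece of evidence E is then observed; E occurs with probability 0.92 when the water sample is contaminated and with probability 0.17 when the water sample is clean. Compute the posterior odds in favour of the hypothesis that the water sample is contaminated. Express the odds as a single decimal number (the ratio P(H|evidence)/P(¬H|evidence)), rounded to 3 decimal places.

Prior odds = 1/16 = 0.062500. In log-odds, ln(0.062500) = -2.7726.
Add log likelihood ratio: ln(5.4118) = 1.6886.
Posterior log-odds = -1.0840, so posterior odds = exp(-1.0840) = 0.33824.

Posterior odds ≈ 0.338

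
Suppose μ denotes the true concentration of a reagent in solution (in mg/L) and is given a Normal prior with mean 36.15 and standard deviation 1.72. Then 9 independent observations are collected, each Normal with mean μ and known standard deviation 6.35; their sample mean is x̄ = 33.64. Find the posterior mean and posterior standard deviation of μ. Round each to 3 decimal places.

Prior precision 1/τ₀² = 1/1.72² = 0.338021; data precision n/σ² = 9/6.35² = 0.223200.
Posterior precision = 0.338021 + 0.223200 = 0.561221, giving posterior SD = 1/√0.561221 = 1.335.
Posterior mean = (0.338021·36.15 + 0.223200·33.64) / 0.561221 = 35.152.

Posterior mean ≈ 35.152; posterior SD ≈ 1.335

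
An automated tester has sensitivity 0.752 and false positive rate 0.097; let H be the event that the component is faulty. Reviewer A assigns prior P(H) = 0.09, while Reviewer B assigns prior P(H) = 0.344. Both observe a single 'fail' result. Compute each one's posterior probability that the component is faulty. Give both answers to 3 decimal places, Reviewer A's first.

Reviewer A: 0.434; Reviewer B: 0.803

P('+'|H) = 0.752, P('+'|¬H) = 0.097.
Reviewer A: numerator 0.752·0.09 = 0.067680; evidence = 0.067680+0.097·0.91 = 0.15595; posterior = 0.434.
Reviewer B: numerator 0.752·0.344 = 0.25869; evidence = 0.25869+0.097·0.656 = 0.32232; posterior = 0.803.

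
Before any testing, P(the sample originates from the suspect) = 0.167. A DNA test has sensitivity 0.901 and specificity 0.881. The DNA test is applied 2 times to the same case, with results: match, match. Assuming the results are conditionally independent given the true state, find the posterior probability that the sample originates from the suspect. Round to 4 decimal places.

Let H be the event that the sample originates from the suspect; start with P(H) = 0.167. P('match'|H) = 0.901, P('match'|¬H) = 0.119.
Update on result 1 ('match'): P(H) ← 0.901·0.1670 / (0.901·0.1670 + 0.119·0.8330) = 0.15047/0.24959 = 0.6028.
Update on result 2 ('match'): P(H) ← 0.901·0.6028 / (0.901·0.6028 + 0.119·0.3972) = 0.54317/0.59043 = 0.9200.

Posterior P(H) ≈ 0.9200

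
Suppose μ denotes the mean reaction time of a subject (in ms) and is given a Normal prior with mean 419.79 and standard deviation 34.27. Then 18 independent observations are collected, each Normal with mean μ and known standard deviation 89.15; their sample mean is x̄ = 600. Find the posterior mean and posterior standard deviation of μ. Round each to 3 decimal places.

With known σ, the Normal prior is conjugate. Weight on the data is w = (n/σ²)/(n/σ² + 1/τ₀²) = 0.00226480/(0.00226480+0.00085147) = 0.72677.
Posterior mean = w·x̄ + (1−w)·μ₀ = 0.72677·600 + 0.27323·419.79 = 550.760. Posterior variance = 1/(0.00226480+0.00085147) = 320.896, so SD = 17.914.

Posterior mean ≈ 550.760; posterior SD ≈ 17.914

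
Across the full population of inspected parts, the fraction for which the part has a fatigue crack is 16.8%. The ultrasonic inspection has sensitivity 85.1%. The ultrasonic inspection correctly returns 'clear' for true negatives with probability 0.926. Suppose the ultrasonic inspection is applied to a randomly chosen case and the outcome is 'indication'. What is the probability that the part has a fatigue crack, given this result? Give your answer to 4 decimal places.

Let H be the event that the part has a fatigue crack. P(H) = 0.168, so P(¬H) = 0.832. With E the 'indication' result, P(E|H) = 0.851 and P(E|¬H) = 0.074.
P(E) = 0.851·0.168 + 0.074·0.832 = 0.14297 + 0.061568 = 0.20454.
By Bayes' theorem, P(H|E) = 0.14297 / 0.20454 = 0.6990.

P(H | E) ≈ 0.6990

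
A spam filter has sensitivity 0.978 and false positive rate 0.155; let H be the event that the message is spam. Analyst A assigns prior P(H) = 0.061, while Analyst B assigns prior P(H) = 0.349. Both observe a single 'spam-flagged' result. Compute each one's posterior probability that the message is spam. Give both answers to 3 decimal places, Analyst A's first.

The likelihood ratio for a 'spam-flagged' result is 0.978/0.155 = 6.3097.
Analyst A: prior odds 0.061/0.939 = 0.064963; posterior odds 0.40989; posterior probability 0.291.
Analyst B: prior odds 0.349/0.651 = 0.53610; posterior odds 3.3826; posterior probability 0.772.

Analyst A: 0.291; Analyst B: 0.772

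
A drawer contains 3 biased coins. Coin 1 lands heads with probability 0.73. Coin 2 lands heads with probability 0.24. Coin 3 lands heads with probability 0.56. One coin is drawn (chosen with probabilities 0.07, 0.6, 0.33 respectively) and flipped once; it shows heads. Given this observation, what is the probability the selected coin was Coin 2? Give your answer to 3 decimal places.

Posterior probability ≈ 0.379

P(heads|C1) = 0.73; P(heads|C2) = 0.24; P(heads|C3) = 0.56.
Prior × likelihood for each source: 0.07·0.73=0.05110, 0.6·0.24=0.1440, 0.33·0.56=0.1848. Summing gives P(heads) = 0.37990.
P(Coin 2 | heads) = 0.1440 / 0.37990 = 0.379.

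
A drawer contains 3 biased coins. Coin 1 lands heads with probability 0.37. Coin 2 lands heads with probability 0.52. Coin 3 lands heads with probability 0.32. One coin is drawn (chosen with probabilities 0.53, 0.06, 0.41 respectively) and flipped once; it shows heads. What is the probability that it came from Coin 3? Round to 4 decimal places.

Tabulate prior·likelihood by source: [1] prior 0.53, lik 0.37, product 0.1961; [2] prior 0.06, lik 0.52, product 0.03120; [3] prior 0.41, lik 0.32, product 0.1312.
Normalizing constant = 0.35850; the posterior for Coin 3 is its product over the sum, 0.1312/0.35850 = 0.3660.

Posterior probability ≈ 0.3660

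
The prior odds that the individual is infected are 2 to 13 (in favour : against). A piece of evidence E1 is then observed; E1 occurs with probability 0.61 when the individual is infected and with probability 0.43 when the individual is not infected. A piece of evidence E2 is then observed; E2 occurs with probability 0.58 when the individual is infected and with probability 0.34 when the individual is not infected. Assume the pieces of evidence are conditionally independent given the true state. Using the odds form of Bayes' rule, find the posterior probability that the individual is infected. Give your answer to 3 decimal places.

Posterior probability ≈ 0.271

Prior odds = 2/13 = 0.15385.
Likelihood ratio for E1 = 0.61/0.43 = 1.4186.
Likelihood ratio for E2 = 0.58/0.34 = 1.7059.
Posterior odds = prior odds × LR₁ × LR₂ = 0.37230.
Posterior probability = odds/(1+odds) = 0.37230/1.3723 = 0.271.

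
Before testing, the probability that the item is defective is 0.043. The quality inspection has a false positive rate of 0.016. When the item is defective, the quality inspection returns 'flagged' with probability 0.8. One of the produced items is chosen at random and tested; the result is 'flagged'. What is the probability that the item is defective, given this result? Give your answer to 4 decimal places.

P(H | E) ≈ 0.6920

Write H for 'the item is defective'. Prior odds H:¬H = 0.043/0.957 = 0.044932. For the 'flagged' outcome, the likelihood ratio is 0.8/0.016 = 50.000.
Posterior odds = 0.044932 × 50.000 = 2.2466, so P(H|E) = 2.2466/(1+2.2466) = 0.6920.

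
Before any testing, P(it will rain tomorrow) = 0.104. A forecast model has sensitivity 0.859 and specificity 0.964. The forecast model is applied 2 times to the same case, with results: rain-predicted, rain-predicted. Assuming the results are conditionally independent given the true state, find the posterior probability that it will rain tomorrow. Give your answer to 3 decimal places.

With H the event that it will rain tomorrow, the joint likelihood of the observed sequence is P(data|H) = 0.859·0.859 = 0.73788 and P(data|¬H) = 0.036·0.036 = 0.0012960.
Bayes: P(H|data) = 0.104·0.73788 / (0.104·0.73788 + 0.896·0.0012960) = 0.076740/0.077901 = 0.9851.

Posterior P(H) ≈ 0.985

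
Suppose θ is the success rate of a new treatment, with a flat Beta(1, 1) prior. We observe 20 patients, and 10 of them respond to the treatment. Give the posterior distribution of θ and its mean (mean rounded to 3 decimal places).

Posterior: Beta(11, 11); mean ≈ 0.500

The binomial likelihood is conjugate to the Beta prior: with 10 successes and 10 failures, the posterior is Beta(1+10, 1+10) = Beta(11, 11).
Posterior mean = α/(α+β) = 11/22 = 0.500.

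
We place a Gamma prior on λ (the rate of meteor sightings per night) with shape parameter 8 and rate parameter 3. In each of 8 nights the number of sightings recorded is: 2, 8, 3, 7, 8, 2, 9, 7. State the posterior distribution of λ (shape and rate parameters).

Posterior: Gamma(shape=54, rate=11)

The Poisson likelihood adds the total count to the shape and the number of exposure periods to the rate. Here ∑xᵢ = 46 and n = 8, so shape 8→54 and rate 3→11.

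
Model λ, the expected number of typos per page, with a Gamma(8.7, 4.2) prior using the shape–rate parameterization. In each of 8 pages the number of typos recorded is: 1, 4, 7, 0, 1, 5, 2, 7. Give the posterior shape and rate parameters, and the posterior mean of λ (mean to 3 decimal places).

The Poisson likelihood adds the total count to the shape and the number of exposure periods to the rate. Here ∑xᵢ = 27 and n = 8, so shape 8.7→35.7 and rate 4.2→12.2.
E[λ | data] = 35.7/12.2 = 2.926.

Posterior: Gamma(shape=35.7, rate=12.2); mean ≈ 2.926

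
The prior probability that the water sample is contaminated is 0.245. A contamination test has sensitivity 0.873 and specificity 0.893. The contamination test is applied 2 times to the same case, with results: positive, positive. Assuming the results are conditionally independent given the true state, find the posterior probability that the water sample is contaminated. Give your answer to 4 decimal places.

Posterior P(H) ≈ 0.9558

Let H be the event that the water sample is contaminated; start with P(H) = 0.245. P('positive'|H) = 0.873, P('positive'|¬H) = 0.107.
Update on result 1 ('positive'): P(H) ← 0.873·0.2450 / (0.873·0.2450 + 0.107·0.7550) = 0.21388/0.29467 = 0.7258.
Update on result 2 ('positive'): P(H) ← 0.873·0.7258 / (0.873·0.7258 + 0.107·0.2742) = 0.63366/0.66300 = 0.9558.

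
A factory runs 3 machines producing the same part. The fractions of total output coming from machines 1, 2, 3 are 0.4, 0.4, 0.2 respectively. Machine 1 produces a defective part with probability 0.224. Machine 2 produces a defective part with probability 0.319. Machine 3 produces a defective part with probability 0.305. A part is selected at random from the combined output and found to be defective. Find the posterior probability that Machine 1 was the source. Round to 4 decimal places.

Posterior probability ≈ 0.3221

P(defective|M1) = 0.224; P(defective|M2) = 0.319; P(defective|M3) = 0.305.
Prior × likelihood for each source: 0.4·0.224=0.08960, 0.4·0.319=0.1276, 0.2·0.305=0.06100. Summing gives P(defective) = 0.27820.
P(Machine 1 | defective) = 0.08960 / 0.27820 = 0.3221.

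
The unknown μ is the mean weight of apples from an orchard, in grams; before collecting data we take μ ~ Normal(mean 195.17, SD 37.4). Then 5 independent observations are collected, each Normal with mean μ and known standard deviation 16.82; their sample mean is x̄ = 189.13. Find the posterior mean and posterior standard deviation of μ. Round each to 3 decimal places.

Posterior mean ≈ 189.365; posterior SD ≈ 7.374

Prior precision 1/τ₀² = 1/37.4² = 0.00071492; data precision n/σ² = 5/16.82² = 0.0176733.
Posterior precision = 0.00071492 + 0.0176733 = 0.0183882, giving posterior SD = 1/√0.0183882 = 7.374.
Posterior mean = (0.00071492·195.17 + 0.0176733·189.13) / 0.0183882 = 189.365.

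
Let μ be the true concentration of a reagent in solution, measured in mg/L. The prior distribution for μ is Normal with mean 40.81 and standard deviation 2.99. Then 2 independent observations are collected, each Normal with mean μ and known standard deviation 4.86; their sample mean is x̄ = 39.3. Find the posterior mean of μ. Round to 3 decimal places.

Prior precision 1/τ₀² = 1/2.99² = 0.111856; data precision n/σ² = 2/4.86² = 0.0846754.
Posterior precision = 0.111856 + 0.0846754 = 0.196531.
Posterior mean = (0.111856·40.81 + 0.0846754·39.3) / 0.196531 = 40.159.

Posterior mean ≈ 40.159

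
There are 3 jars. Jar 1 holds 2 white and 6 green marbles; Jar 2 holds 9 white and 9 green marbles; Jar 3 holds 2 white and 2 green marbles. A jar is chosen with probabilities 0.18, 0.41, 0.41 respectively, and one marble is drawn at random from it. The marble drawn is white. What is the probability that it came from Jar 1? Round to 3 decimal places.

Posterior probability ≈ 0.099

Tabulate prior·likelihood by source: [1] prior 0.18, lik 0.25, product 0.04500; [2] prior 0.41, lik 0.5, product 0.2050; [3] prior 0.41, lik 0.5, product 0.2050.
Normalizing constant = 0.45500; the posterior for Jar 1 is its product over the sum, 0.04500/0.45500 = 0.099.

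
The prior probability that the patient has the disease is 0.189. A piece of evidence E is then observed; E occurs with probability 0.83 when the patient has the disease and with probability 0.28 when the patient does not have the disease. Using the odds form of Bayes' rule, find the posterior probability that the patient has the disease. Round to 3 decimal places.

Prior odds = 0.189/(1−0.189) = 0.23305.
Likelihood ratio for E = 0.83/0.28 = 2.9643.
Posterior odds = prior odds × LR = 0.69081.
Posterior probability = odds/(1+odds) = 0.69081/1.6908 = 0.409.

Posterior probability ≈ 0.409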